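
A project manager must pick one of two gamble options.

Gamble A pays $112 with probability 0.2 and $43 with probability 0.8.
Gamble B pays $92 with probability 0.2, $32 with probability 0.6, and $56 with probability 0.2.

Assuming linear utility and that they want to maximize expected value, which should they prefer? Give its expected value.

Gamble A = 0.2 × 112 + 0.8 × 43 = 22.4 + 34.4 = 56.8
Gamble B = 0.2 × 92 + 0.6 × 32 + 0.2 × 56 = 18.4 + 19.2 + 11.2 = 48.8

Gamble A ($56.80)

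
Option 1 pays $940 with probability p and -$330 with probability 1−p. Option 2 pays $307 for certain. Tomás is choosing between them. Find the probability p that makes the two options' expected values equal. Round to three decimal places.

p·940 + (1−p)·(-330) = 307
1270p − 330 = 307
p = (307 + 330) / 1270

p = 0.502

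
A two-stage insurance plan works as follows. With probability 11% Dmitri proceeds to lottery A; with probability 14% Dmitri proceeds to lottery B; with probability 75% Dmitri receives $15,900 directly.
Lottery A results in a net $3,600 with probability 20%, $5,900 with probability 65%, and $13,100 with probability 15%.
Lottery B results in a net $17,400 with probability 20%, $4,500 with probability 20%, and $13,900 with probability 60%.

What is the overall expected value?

$14,423

EV(A) = 0.2 × 3600 + 0.65 × 5900 + 0.15 × 13100 = 720 + 3835 + 1965 = 6520
EV(B) = 0.2 × 17400 + 0.2 × 4500 + 0.6 × 13900 = 3480 + 900 + 8340 = 12720
Branch C: 15900 (certain)
Overall = 0.11 × 6520 + 0.14 × 12720 + 0.75 × 15900 = 717.2 + 1780.8 + 11925 = 14423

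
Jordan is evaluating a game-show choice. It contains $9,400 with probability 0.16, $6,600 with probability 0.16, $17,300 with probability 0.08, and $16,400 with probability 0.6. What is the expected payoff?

$13,784

EV = 0.16 × 9400 + 0.16 × 6600 + 0.08 × 17300 + 0.6 × 16400 = 1504 + 1056 + 1384 + 9840 = 13784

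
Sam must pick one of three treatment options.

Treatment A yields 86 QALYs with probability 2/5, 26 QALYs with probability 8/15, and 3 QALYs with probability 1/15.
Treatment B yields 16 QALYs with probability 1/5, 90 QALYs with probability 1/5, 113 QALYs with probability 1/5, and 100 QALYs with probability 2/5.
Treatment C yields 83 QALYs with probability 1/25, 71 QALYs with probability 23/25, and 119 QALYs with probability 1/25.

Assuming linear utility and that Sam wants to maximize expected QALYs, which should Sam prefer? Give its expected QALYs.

Treatment A = 2/5 × 86 + 8/15 × 26 + 1/15 × 3 = 34.4 + 13.8667 + 0.2 = 48.4667
Treatment B = 1/5 × 16 + 1/5 × 90 + 1/5 × 113 + 2/5 × 100 = 3.2 + 18 + 22.6 + 40 = 83.8
Treatment C = 1/25 × 83 + 23/25 × 71 + 1/25 × 119 = 3.32 + 65.32 + 4.76 = 73.4

Treatment B (83.8 QALYs)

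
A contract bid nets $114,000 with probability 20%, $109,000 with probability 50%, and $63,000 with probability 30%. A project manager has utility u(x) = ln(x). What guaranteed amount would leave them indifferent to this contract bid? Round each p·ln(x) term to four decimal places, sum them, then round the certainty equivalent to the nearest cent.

$93,311.63

E[u] = 0.2·ln(114000) + 0.5·ln(109000) + 0.3·ln(63000) = 2.3288 + 5.7996 + 3.3153 = 11.4437
CE = e^11.4437 ≈ 93311.63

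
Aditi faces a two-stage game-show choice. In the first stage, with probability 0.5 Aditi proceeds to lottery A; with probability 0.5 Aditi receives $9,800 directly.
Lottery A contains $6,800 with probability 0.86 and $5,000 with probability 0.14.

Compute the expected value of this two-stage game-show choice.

EV(A) = 0.86 × 6800 + 0.14 × 5000 = 5848 + 700 = 6548
Branch B: 9800 (certain)
Overall = 0.5 × 6548 + 0.5 × 9800 = 3274 + 4900 = 8174

$8,174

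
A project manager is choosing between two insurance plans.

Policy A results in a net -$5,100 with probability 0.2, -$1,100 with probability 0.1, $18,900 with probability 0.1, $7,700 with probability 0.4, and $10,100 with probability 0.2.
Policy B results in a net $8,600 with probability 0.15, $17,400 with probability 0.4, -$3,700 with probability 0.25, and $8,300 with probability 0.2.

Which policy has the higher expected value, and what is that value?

Policy A = 0.2 × (-5100) + 0.1 × (-1100) + 0.1 × 18900 + 0.4 × 7700 + 0.2 × 10100 = -1020 − 110 + 1890 + 3080 + 2020 = 5860
Policy B = 0.15 × 8600 + 0.4 × 17400 + 0.25 × (-3700) + 0.2 × 8300 = 1290 + 6960 − 925 + 1660 = 8985

Policy B ($8,985)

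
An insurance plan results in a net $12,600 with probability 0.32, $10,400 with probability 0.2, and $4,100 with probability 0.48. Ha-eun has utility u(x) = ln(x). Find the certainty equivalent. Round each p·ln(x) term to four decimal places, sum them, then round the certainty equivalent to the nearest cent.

$7,074.13

E[u] = 0.32·ln(12600) + 0.2·ln(10400) + 0.48·ln(4100) = 3.0213 + 1.8499 + 3.9930 = 8.8642
CE = e^8.8642 ≈ 7074.13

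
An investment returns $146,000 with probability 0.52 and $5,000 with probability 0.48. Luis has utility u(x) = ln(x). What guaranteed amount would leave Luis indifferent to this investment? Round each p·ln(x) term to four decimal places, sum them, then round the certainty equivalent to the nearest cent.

E[u] = 0.52·ln(146000) + 0.48·ln(5000) = 6.1835 + 4.0883 = 10.2718
CE = e^10.2718 ≈ 28905.87

$28,905.87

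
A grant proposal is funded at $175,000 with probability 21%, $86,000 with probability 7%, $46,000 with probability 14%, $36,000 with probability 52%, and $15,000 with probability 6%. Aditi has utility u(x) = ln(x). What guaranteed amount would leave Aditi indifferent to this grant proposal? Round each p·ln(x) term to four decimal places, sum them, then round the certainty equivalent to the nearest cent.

$52,365.33

E[u] = 0.21·ln(175000) + 0.07·ln(86000) + 0.14·ln(46000) + 0.52·ln(36000) + 0.06·ln(15000) = 2.5352 + 0.7953 + 1.5031 + 5.4555 + 0.5769 = 10.8660
CE = e^10.8660 ≈ 52365.33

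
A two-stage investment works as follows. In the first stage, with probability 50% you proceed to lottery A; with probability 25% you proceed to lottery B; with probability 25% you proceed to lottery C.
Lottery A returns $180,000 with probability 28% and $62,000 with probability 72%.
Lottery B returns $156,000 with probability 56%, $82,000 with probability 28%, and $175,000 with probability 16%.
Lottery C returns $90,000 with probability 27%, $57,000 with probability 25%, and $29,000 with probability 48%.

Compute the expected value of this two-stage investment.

$95,217.50

EV(A) = 0.28 × 180000 + 0.72 × 62000 = 50400 + 44640 = 95040
EV(B) = 0.56 × 156000 + 0.28 × 82000 + 0.16 × 175000 = 87360 + 22960 + 28000 = 138320
EV(C) = 0.27 × 90000 + 0.25 × 57000 + 0.48 × 29000 = 24300 + 14250 + 13920 = 52470
Overall = 0.5 × 95040 + 0.25 × 138320 + 0.25 × 52470 = 47520 + 34580 + 13117.5 = 95217.5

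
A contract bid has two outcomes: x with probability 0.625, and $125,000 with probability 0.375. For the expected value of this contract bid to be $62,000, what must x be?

x = $24,200

0.625·x + 0.375·125000 = 62000
0.625·x = 62000 − 46875 = 15125
x = 15125 / 0.625 = 24200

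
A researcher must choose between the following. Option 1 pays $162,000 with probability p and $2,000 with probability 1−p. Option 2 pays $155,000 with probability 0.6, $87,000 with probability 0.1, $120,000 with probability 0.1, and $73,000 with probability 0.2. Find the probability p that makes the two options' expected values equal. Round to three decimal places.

EV(Option 2) = 0.6 × 155000 + 0.1 × 87000 + 0.1 × 120000 + 0.2 × 73000 = 93000 + 8700 + 12000 + 14600 = 128300
p·162000 + (1−p)·2000 = 128300
160000p + 2000 = 128300
p = (128300 − 2000) / 160000

p = 0.789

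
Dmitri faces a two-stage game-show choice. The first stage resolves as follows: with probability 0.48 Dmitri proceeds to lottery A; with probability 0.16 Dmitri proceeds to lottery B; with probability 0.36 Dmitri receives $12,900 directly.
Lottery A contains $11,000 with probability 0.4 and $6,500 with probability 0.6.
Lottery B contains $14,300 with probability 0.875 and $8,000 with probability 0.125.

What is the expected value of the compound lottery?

EV(A) = 0.4 × 11000 + 0.6 × 6500 = 4400 + 3900 = 8300
EV(B) = 0.875 × 14300 + 0.125 × 8000 = 12512.5 + 1000 = 13512.5
Branch C: 12900 (certain)
Overall = 0.48 × 8300 + 0.16 × 13512.5 + 0.36 × 12900 = 3984 + 2162 + 4644 = 10790

$10,790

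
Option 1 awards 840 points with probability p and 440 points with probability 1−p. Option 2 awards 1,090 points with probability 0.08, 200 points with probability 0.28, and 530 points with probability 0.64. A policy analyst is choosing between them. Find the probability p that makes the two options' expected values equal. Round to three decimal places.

p = 0.106

EV(Option 2) = 0.08 × 1090 + 0.28 × 200 + 0.64 × 530 = 87.2 + 56 + 339.2 = 482.4
p·840 + (1−p)·440 = 482.4
400p + 440 = 482.4
p = (482.4 − 440) / 400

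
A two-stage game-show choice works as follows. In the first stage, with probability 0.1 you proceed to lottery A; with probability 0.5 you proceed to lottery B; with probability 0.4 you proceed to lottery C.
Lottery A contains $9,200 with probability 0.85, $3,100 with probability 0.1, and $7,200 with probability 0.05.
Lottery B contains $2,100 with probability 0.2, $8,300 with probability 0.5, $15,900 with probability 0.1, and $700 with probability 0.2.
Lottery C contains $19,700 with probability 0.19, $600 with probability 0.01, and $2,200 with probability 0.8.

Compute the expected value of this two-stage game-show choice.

$6,202.60

EV(A) = 0.85 × 9200 + 0.1 × 3100 + 0.05 × 7200 = 7820 + 310 + 360 = 8490
EV(B) = 0.2 × 2100 + 0.5 × 8300 + 0.1 × 15900 + 0.2 × 700 = 420 + 4150 + 1590 + 140 = 6300
EV(C) = 0.19 × 19700 + 0.01 × 600 + 0.8 × 2200 = 3743 + 6 + 1760 = 5509
Overall = 0.1 × 8490 + 0.5 × 6300 + 0.4 × 5509 = 849 + 3150 + 2203.6 = 6202.6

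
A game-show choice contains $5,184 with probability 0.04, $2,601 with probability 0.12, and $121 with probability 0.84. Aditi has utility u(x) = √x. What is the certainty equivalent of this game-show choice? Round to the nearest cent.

E[u] = 0.04·√5184 + 0.12·√2601 + 0.84·√121 = 0.04·72 + 0.12·51 + 0.84·11 = 18.24
CE = (18.24)² = 332.6976

$332.70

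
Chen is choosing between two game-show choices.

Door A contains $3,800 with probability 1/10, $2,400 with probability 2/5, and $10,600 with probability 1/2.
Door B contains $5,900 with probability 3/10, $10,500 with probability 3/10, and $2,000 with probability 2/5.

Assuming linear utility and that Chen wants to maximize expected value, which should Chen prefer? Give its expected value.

Door A = 1/10 × 3800 + 2/5 × 2400 + 1/2 × 10600 = 380 + 960 + 5300 = 6640
Door B = 3/10 × 5900 + 3/10 × 10500 + 2/5 × 2000 = 1770 + 3150 + 800 = 5720

Door A ($6,640)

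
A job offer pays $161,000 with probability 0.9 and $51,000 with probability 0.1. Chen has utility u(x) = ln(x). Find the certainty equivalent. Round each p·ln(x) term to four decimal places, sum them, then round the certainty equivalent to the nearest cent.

$143,515.74

E[u] = 0.9·ln(161000) + 0.1·ln(51000) = 10.7902 + 1.0840 = 11.8742
CE = e^11.8742 ≈ 143515.74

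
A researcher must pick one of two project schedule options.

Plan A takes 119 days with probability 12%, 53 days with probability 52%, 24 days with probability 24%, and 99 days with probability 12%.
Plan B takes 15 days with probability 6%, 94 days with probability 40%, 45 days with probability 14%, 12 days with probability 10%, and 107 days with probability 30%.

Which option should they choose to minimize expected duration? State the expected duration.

Plan A (59.48 days)

Plan A = 0.12 × 119 + 0.52 × 53 + 0.24 × 24 + 0.12 × 99 = 14.28 + 27.56 + 5.76 + 11.88 = 59.48
Plan B = 0.06 × 15 + 0.4 × 94 + 0.14 × 45 + 0.1 × 12 + 0.3 × 107 = 0.9 + 37.6 + 6.3 + 1.2 + 32.1 = 78.1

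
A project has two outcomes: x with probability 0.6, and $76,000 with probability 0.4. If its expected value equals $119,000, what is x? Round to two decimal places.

x = $147,666.67

0.6·x + 0.4·76000 = 119000
0.6·x = 119000 − 30400 = 88600
x = 88600 / 0.6 = 147666.6667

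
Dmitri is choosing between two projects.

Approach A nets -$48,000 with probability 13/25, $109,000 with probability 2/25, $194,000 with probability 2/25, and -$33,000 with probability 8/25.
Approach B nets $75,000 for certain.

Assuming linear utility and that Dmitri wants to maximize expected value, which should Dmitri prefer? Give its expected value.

Approach B ($75,000)

Approach A = 13/25 × (-48000) + 2/25 × 109000 + 2/25 × 194000 + 8/25 × (-33000) = -24960 + 8720 + 15520 − 10560 = -11280
Approach B: 75000 (certain)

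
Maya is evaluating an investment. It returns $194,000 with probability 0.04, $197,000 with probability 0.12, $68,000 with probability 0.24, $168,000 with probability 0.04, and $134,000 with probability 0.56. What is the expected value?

EV = 0.04 × 194000 + 0.12 × 197000 + 0.24 × 68000 + 0.04 × 168000 + 0.56 × 134000 = 7760 + 23640 + 16320 + 6720 + 75040 = 129480

$129,480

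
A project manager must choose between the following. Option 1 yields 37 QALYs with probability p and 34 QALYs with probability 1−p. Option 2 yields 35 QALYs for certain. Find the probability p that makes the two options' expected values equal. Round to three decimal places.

p = 0.333

p·37 + (1−p)·34 = 35
3p + 34 = 35
p = (35 − 34) / 3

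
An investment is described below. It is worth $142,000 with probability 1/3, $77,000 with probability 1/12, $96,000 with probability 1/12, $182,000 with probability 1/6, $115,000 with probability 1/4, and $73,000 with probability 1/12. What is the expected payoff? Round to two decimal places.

EV = 1/3 × 142000 + 1/12 × 77000 + 1/12 × 96000 + 1/6 × 182000 + 1/4 × 115000 + 1/12 × 73000 = 47333.3333 + 6416.6667 + 8000 + 30333.3333 + 28750 + 6083.3333 = 126916.6667

$126,916.67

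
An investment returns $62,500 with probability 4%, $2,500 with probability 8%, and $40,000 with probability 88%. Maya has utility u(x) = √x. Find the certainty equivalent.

$36,100

E[u] = 0.04·√62500 + 0.08·√2500 + 0.88·√40000 = 0.04·250 + 0.08·50 + 0.88·200 = 190
CE = (190)² = 36100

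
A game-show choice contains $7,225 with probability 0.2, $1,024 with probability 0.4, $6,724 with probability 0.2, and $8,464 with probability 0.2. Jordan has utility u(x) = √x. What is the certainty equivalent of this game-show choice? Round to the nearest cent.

E[u] = 0.2·√7225 + 0.4·√1024 + 0.2·√6724 + 0.2·√8464 = 0.2·85 + 0.4·32 + 0.2·82 + 0.2·92 = 64.6
CE = (64.6)² = 4173.16

$4,173.16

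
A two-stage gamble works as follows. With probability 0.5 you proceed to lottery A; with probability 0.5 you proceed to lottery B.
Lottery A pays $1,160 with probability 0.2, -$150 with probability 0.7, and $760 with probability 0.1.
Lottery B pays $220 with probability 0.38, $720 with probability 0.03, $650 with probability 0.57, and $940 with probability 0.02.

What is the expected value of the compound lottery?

EV(A) = 0.2 × 1160 + 0.7 × (-150) + 0.1 × 760 = 232 − 105 + 76 = 203
EV(B) = 0.38 × 220 + 0.03 × 720 + 0.57 × 650 + 0.02 × 940 = 83.6 + 21.6 + 370.5 + 18.8 = 494.5
Overall = 0.5 × 203 + 0.5 × 494.5 = 101.5 + 247.25 = 348.75

$348.75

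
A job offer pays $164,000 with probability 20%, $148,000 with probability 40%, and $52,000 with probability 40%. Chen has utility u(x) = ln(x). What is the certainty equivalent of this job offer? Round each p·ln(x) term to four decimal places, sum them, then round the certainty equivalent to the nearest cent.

$99,419.15

E[u] = 0.2·ln(164000) + 0.4·ln(148000) + 0.4·ln(52000) = 2.4015 + 4.7620 + 4.3436 = 11.5071
CE = e^11.5071 ≈ 99419.15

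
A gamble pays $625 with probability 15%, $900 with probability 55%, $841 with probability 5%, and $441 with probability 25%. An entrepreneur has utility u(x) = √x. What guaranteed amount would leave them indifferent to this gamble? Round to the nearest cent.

$726.30

E[u] = 0.15·√625 + 0.55·√900 + 0.05·√841 + 0.25·√441 = 0.15·25 + 0.55·30 + 0.05·29 + 0.25·21 = 26.95
CE = (26.95)² = 726.3025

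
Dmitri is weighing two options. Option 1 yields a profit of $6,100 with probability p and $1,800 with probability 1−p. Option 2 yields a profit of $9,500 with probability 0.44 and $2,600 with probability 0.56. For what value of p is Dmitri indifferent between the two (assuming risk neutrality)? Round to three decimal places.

p = 0.892

EV(Option 2) = 0.44 × 9500 + 0.56 × 2600 = 4180 + 1456 = 5636
p·6100 + (1−p)·1800 = 5636
4300p + 1800 = 5636
p = (5636 − 1800) / 4300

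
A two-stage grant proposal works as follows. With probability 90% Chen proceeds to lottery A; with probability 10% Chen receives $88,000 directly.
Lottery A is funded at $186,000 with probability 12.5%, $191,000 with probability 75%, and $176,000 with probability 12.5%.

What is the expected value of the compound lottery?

$178,450

EV(A) = 0.125 × 186000 + 0.75 × 191000 + 0.125 × 176000 = 23250 + 143250 + 22000 = 188500
Branch B: 88000 (certain)
Overall = 0.9 × 188500 + 0.1 × 88000 = 169650 + 8800 = 178450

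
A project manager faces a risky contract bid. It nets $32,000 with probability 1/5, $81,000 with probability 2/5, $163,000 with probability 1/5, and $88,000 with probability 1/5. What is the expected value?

EV = 1/5 × 32000 + 2/5 × 81000 + 1/5 × 163000 + 1/5 × 88000 = 6400 + 32400 + 32600 + 17600 = 89000

$89,000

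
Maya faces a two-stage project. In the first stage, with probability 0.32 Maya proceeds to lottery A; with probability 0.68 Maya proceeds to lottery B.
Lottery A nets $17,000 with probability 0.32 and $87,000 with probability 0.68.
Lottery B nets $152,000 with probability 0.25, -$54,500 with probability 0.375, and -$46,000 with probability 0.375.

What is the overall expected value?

EV(A) = 0.32 × 17000 + 0.68 × 87000 = 5440 + 59160 = 64600
EV(B) = 0.25 × 152000 + 0.375 × (-54500) + 0.375 × (-46000) = 38000 − 20437.5 − 17250 = 312.5
Overall = 0.32 × 64600 + 0.68 × 312.5 = 20672 + 212.5 = 20884.5

$20,884.50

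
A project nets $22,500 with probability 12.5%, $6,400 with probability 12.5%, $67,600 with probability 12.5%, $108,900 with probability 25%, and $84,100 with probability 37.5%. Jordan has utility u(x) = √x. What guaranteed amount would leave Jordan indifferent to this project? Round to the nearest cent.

$63,756.25

E[u] = 0.125·√22500 + 0.125·√6400 + 0.125·√67600 + 0.25·√108900 + 0.375·√84100 = 0.125·150 + 0.125·80 + 0.125·260 + 0.25·330 + 0.375·290 = 252.5
CE = (252.5)² = 63756.25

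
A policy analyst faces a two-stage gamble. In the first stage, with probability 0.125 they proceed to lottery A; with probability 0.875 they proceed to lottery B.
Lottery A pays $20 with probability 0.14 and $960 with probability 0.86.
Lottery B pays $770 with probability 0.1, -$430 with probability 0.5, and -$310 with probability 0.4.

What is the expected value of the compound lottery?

EV(A) = 0.14 × 20 + 0.86 × 960 = 2.8 + 825.6 = 828.4
EV(B) = 0.1 × 770 + 0.5 × (-430) + 0.4 × (-310) = 77 − 215 − 124 = -262
Overall = 0.125 × 828.4 + 0.875 × (-262) = 103.55 − 229.25 = -125.7

-$125.70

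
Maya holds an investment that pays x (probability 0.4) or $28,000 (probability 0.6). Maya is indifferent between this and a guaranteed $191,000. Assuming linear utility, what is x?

0.4·x + 0.6·28000 = 191000
0.4·x = 191000 − 16800 = 174200
x = 174200 / 0.4 = 435500

x = $435,500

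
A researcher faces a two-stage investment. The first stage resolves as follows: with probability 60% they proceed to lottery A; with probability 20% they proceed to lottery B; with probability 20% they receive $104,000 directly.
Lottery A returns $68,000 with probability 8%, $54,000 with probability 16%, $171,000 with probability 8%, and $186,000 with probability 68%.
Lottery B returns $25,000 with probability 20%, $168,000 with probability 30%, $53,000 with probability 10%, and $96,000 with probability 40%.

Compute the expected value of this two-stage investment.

$133,164

EV(A) = 0.08 × 68000 + 0.16 × 54000 + 0.08 × 171000 + 0.68 × 186000 = 5440 + 8640 + 13680 + 126480 = 154240
EV(B) = 0.2 × 25000 + 0.3 × 168000 + 0.1 × 53000 + 0.4 × 96000 = 5000 + 50400 + 5300 + 38400 = 99100
Branch C: 104000 (certain)
Overall = 0.6 × 154240 + 0.2 × 99100 + 0.2 × 104000 = 92544 + 19820 + 20800 = 133164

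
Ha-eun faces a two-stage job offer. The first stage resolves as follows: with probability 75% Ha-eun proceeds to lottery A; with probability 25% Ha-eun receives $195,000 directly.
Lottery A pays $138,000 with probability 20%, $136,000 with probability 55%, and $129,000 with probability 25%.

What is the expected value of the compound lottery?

$149,737.50

EV(A) = 0.2 × 138000 + 0.55 × 136000 + 0.25 × 129000 = 27600 + 74800 + 32250 = 134650
Branch B: 195000 (certain)
Overall = 0.75 × 134650 + 0.25 × 195000 = 100987.5 + 48750 = 149737.5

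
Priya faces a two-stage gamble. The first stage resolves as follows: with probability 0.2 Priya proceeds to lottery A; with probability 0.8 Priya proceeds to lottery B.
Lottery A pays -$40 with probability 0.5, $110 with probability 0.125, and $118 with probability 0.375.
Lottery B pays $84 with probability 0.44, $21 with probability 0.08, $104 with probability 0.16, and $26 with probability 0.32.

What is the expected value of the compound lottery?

EV(A) = 0.5 × (-40) + 0.125 × 110 + 0.375 × 118 = -20 + 13.75 + 44.25 = 38
EV(B) = 0.44 × 84 + 0.08 × 21 + 0.16 × 104 + 0.32 × 26 = 36.96 + 1.68 + 16.64 + 8.32 = 63.6
Overall = 0.2 × 38 + 0.8 × 63.6 = 7.6 + 50.88 = 58.48

$58.48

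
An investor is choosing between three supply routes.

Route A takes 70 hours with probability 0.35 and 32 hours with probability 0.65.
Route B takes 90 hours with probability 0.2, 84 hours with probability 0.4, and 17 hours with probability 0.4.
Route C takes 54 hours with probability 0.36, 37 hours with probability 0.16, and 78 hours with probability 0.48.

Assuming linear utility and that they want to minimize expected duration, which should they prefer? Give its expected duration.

Route A (45.3 hours)

Route A = 0.35 × 70 + 0.65 × 32 = 24.5 + 20.8 = 45.3
Route B = 0.2 × 90 + 0.4 × 84 + 0.4 × 17 = 18 + 33.6 + 6.8 = 58.4
Route C = 0.36 × 54 + 0.16 × 37 + 0.48 × 78 = 19.44 + 5.92 + 37.44 = 62.8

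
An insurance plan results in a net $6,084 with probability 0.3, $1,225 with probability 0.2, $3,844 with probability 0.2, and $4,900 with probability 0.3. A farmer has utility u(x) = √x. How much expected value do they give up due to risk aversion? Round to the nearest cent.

$238.56

E[u] = 0.3·√6084 + 0.2·√1225 + 0.2·√3844 + 0.3·√4900 = 0.3·78 + 0.2·35 + 0.2·62 + 0.3·70 = 63.8
CE = (63.8)² = 4070.44
Risk premium = EV − CE = 4309 − 4070.44 = 238.56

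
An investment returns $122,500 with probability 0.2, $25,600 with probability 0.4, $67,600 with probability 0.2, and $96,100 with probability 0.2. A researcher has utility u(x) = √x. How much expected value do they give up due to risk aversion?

$5,976

E[u] = 0.2·√122500 + 0.4·√25600 + 0.2·√67600 + 0.2·√96100 = 0.2·350 + 0.4·160 + 0.2·260 + 0.2·310 = 248
CE = (248)² = 61504
Risk premium = EV − CE = 67480 − 61504 = 5976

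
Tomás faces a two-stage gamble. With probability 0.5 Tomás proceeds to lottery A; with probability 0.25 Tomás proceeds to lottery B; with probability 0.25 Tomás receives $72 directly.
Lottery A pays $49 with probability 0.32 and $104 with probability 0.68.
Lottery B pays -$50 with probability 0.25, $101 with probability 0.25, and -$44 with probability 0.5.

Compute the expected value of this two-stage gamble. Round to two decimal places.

EV(A) = 0.32 × 49 + 0.68 × 104 = 15.68 + 70.72 = 86.4
EV(B) = 0.25 × (-50) + 0.25 × 101 + 0.5 × (-44) = -12.5 + 25.25 − 22 = -9.25
Branch C: 72 (certain)
Overall = 0.5 × 86.4 + 0.25 × (-9.25) + 0.25 × 72 = 43.2 − 2.3125 + 18 = 58.8875

$58.89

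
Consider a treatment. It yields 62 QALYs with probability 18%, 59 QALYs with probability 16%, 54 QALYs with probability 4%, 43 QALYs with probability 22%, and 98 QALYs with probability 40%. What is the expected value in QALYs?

71.42 QALYs

EV = 0.18 × 62 + 0.16 × 59 + 0.04 × 54 + 0.22 × 43 + 0.4 × 98 = 11.16 + 9.44 + 2.16 + 9.46 + 39.2 = 71.42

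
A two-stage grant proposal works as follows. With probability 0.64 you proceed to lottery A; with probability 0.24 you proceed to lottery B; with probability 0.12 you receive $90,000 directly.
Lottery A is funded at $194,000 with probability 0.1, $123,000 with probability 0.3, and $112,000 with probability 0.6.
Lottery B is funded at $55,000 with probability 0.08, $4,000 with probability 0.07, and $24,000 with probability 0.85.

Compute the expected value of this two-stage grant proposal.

$95,859.20

EV(A) = 0.1 × 194000 + 0.3 × 123000 + 0.6 × 112000 = 19400 + 36900 + 67200 = 123500
EV(B) = 0.08 × 55000 + 0.07 × 4000 + 0.85 × 24000 = 4400 + 280 + 20400 = 25080
Branch C: 90000 (certain)
Overall = 0.64 × 123500 + 0.24 × 25080 + 0.12 × 90000 = 79040 + 6019.2 + 10800 = 95859.2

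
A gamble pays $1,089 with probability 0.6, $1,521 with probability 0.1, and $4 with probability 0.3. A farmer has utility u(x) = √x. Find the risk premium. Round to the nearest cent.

E[u] = 0.6·√1089 + 0.1·√1521 + 0.3·√4 = 0.6·33 + 0.1·39 + 0.3·2 = 24.3
CE = (24.3)² = 590.49
Risk premium = EV − CE = 806.7 − 590.49 = 216.21

$216.21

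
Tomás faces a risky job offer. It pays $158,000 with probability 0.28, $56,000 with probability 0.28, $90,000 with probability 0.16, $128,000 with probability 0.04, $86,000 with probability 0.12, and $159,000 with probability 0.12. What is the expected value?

$108,840

EV = 0.28 × 158000 + 0.28 × 56000 + 0.16 × 90000 + 0.04 × 128000 + 0.12 × 86000 + 0.12 × 159000 = 44240 + 15680 + 14400 + 5120 + 10320 + 19080 = 108840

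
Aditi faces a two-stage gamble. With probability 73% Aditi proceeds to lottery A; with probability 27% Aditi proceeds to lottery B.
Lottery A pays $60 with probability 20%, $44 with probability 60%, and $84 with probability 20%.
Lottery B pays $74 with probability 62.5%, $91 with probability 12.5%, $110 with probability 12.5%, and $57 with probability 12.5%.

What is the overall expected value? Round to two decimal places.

EV(A) = 0.2 × 60 + 0.6 × 44 + 0.2 × 84 = 12 + 26.4 + 16.8 = 55.2
EV(B) = 0.625 × 74 + 0.125 × 91 + 0.125 × 110 + 0.125 × 57 = 46.25 + 11.375 + 13.75 + 7.125 = 78.5
Overall = 0.73 × 55.2 + 0.27 × 78.5 = 40.296 + 21.195 = 61.491

$61.49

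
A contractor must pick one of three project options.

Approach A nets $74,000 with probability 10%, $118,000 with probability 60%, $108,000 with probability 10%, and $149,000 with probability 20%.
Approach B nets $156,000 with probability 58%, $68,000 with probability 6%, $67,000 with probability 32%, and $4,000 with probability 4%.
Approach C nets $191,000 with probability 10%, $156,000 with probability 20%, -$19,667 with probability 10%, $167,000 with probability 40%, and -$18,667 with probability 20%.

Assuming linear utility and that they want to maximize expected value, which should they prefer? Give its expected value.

Approach A ($118,800)

Approach A = 0.1 × 74000 + 0.6 × 118000 + 0.1 × 108000 + 0.2 × 149000 = 7400 + 70800 + 10800 + 29800 = 118800
Approach B = 0.58 × 156000 + 0.06 × 68000 + 0.32 × 67000 + 0.04 × 4000 = 90480 + 4080 + 21440 + 160 = 116160
Approach C = 0.1 × 191000 + 0.2 × 156000 + 0.1 × (-19667) + 0.4 × 167000 + 0.2 × (-18667) = 19100 + 31200 − 1966.7 + 66800 − 3733.4 = 111399.9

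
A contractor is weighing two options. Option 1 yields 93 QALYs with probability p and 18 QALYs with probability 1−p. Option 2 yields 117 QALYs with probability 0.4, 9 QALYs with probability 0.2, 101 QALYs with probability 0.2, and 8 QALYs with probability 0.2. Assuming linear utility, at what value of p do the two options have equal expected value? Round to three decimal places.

EV(Option 2) = 0.4 × 117 + 0.2 × 9 + 0.2 × 101 + 0.2 × 8 = 46.8 + 1.8 + 20.2 + 1.6 = 70.4
p·93 + (1−p)·18 = 70.4
75p + 18 = 70.4
p = (70.4 − 18) / 75

p = 0.699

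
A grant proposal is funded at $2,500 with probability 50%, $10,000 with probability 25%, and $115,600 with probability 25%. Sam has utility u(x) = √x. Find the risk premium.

$14,425

E[u] = 0.5·√2500 + 0.25·√10000 + 0.25·√115600 = 0.5·50 + 0.25·100 + 0.25·340 = 135
CE = (135)² = 18225
Risk premium = EV − CE = 32650 − 18225 = 14425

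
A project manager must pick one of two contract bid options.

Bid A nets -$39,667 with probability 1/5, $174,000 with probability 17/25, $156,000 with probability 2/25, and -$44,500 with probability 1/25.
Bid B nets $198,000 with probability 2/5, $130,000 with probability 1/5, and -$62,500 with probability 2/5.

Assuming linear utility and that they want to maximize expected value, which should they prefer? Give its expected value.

Bid A = 1/5 × (-39667) + 17/25 × 174000 + 2/25 × 156000 + 1/25 × (-44500) = -7933.4 + 118320 + 12480 − 1780 = 121086.6
Bid B = 2/5 × 198000 + 1/5 × 130000 + 2/5 × (-62500) = 79200 + 26000 − 25000 = 80200

Bid A ($121,086.60)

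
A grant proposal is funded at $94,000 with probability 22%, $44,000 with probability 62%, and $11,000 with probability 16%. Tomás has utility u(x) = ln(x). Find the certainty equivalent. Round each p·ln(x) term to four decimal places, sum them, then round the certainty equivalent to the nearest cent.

E[u] = 0.22·ln(94000) + 0.62·ln(44000) + 0.16·ln(11000) = 2.5192 + 6.6290 + 1.4889 = 10.6371
CE = e^10.6371 ≈ 41651.81

$41,651.81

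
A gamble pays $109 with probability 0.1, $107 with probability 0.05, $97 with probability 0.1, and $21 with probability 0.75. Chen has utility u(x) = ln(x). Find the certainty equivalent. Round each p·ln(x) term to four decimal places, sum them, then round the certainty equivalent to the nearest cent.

E[u] = 0.1·ln(109) + 0.05·ln(107) + 0.1·ln(97) + 0.75·ln(21) = 0.4691 + 0.2336 + 0.4575 + 2.2834 = 3.4436
CE = e^3.4436 ≈ 31.30

$31.30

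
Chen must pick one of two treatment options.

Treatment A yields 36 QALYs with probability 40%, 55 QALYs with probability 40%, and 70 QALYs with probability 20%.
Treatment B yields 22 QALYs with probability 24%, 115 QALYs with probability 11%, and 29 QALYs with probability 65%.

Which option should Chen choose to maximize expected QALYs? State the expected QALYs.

Treatment A (50.4 QALYs)

Treatment A = 0.4 × 36 + 0.4 × 55 + 0.2 × 70 = 14.4 + 22 + 14 = 50.4
Treatment B = 0.24 × 22 + 0.11 × 115 + 0.65 × 29 = 5.28 + 12.65 + 18.85 = 36.78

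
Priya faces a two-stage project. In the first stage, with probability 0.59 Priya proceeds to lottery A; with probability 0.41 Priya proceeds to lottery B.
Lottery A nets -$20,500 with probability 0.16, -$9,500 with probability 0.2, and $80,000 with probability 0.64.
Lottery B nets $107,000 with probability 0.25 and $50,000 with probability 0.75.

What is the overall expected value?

EV(A) = 0.16 × (-20500) + 0.2 × (-9500) + 0.64 × 80000 = -3280 − 1900 + 51200 = 46020
EV(B) = 0.25 × 107000 + 0.75 × 50000 = 26750 + 37500 = 64250
Overall = 0.59 × 46020 + 0.41 × 64250 = 27151.8 + 26342.5 = 53494.3

$53,494.30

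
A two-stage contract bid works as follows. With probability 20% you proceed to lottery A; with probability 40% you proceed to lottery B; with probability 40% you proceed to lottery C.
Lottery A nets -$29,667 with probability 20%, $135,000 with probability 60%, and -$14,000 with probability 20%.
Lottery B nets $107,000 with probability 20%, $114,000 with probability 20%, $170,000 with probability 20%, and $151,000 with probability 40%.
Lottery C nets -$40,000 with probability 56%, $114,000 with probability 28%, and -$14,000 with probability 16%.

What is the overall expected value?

EV(A) = 0.2 × (-29667) + 0.6 × 135000 + 0.2 × (-14000) = -5933.4 + 81000 − 2800 = 72266.6
EV(B) = 0.2 × 107000 + 0.2 × 114000 + 0.2 × 170000 + 0.4 × 151000 = 21400 + 22800 + 34000 + 60400 = 138600
EV(C) = 0.56 × (-40000) + 0.28 × 114000 + 0.16 × (-14000) = -22400 + 31920 − 2240 = 7280
Overall = 0.2 × 72266.6 + 0.4 × 138600 + 0.4 × 7280 = 14453.32 + 55440 + 2912 = 72805.32

$72,805.32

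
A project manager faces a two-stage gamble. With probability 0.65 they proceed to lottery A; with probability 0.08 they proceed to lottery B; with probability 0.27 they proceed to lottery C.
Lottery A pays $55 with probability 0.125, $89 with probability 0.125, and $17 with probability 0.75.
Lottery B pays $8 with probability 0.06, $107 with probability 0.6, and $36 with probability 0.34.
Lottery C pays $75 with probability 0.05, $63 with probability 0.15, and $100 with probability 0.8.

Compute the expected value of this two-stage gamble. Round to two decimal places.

EV(A) = 0.125 × 55 + 0.125 × 89 + 0.75 × 17 = 6.875 + 11.125 + 12.75 = 30.75
EV(B) = 0.06 × 8 + 0.6 × 107 + 0.34 × 36 = 0.48 + 64.2 + 12.24 = 76.92
EV(C) = 0.05 × 75 + 0.15 × 63 + 0.8 × 100 = 3.75 + 9.45 + 80 = 93.2
Overall = 0.65 × 30.75 + 0.08 × 76.92 + 0.27 × 93.2 = 19.9875 + 6.1536 + 25.164 = 51.3051

$51.31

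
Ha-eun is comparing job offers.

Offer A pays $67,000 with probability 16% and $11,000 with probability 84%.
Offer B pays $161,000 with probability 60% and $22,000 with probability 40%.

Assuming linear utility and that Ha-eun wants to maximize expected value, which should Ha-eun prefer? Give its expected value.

Offer A = 0.16 × 67000 + 0.84 × 11000 = 10720 + 9240 = 19960
Offer B = 0.6 × 161000 + 0.4 × 22000 = 96600 + 8800 = 105400

Offer B ($105,400)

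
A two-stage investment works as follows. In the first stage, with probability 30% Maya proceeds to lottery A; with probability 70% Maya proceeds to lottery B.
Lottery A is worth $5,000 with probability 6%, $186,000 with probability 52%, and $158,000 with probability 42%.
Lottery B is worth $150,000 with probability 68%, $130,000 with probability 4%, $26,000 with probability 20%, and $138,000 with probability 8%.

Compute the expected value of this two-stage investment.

EV(A) = 0.06 × 5000 + 0.52 × 186000 + 0.42 × 158000 = 300 + 96720 + 66360 = 163380
EV(B) = 0.68 × 150000 + 0.04 × 130000 + 0.2 × 26000 + 0.08 × 138000 = 102000 + 5200 + 5200 + 11040 = 123440
Overall = 0.3 × 163380 + 0.7 × 123440 = 49014 + 86408 = 135422

$135,422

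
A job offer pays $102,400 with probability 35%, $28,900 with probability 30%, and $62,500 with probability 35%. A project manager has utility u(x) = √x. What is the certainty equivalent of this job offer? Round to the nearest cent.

E[u] = 0.35·√102400 + 0.3·√28900 + 0.35·√62500 = 0.35·320 + 0.3·170 + 0.35·250 = 250.5
CE = (250.5)² = 62750.25

$62,750.25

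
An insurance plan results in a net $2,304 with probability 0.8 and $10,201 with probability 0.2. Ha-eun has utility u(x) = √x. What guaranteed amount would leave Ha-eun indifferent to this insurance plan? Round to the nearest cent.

E[u] = 0.8·√2304 + 0.2·√10201 = 0.8·48 + 0.2·101 = 58.6
CE = (58.6)² = 3433.96

$3,433.96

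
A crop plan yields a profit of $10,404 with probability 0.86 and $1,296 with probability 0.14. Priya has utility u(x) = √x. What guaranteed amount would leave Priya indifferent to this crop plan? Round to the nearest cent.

E[u] = 0.86·√10404 + 0.14·√1296 = 0.86·102 + 0.14·36 = 92.76
CE = (92.76)² = 8604.4176

$8,604.42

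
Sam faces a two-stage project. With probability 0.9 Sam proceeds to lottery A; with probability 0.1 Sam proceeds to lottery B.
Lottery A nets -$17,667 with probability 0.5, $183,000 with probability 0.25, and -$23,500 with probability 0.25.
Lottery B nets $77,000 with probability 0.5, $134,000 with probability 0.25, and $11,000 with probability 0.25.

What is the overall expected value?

$35,412.35

EV(A) = 0.5 × (-17667) + 0.25 × 183000 + 0.25 × (-23500) = -8833.5 + 45750 − 5875 = 31041.5
EV(B) = 0.5 × 77000 + 0.25 × 134000 + 0.25 × 11000 = 38500 + 33500 + 2750 = 74750
Overall = 0.9 × 31041.5 + 0.1 × 74750 = 27937.35 + 7475 = 35412.35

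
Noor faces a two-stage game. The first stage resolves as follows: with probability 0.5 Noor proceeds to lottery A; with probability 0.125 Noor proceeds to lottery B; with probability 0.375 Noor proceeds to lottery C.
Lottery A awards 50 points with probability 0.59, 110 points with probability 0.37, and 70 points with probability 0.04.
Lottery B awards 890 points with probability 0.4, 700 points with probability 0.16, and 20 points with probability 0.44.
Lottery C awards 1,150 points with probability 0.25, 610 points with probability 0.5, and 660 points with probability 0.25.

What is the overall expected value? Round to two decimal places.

380.16 points

EV(A) = 0.59 × 50 + 0.37 × 110 + 0.04 × 70 = 29.5 + 40.7 + 2.8 = 73
EV(B) = 0.4 × 890 + 0.16 × 700 + 0.44 × 20 = 356 + 112 + 8.8 = 476.8
EV(C) = 0.25 × 1150 + 0.5 × 610 + 0.25 × 660 = 287.5 + 305 + 165 = 757.5
Overall = 0.5 × 73 + 0.125 × 476.8 + 0.375 × 757.5 = 36.5 + 59.6 + 284.0625 = 380.1625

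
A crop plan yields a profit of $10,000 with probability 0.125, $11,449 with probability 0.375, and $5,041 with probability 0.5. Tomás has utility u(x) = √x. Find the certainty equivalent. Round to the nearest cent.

$7,766.02

E[u] = 0.125·√10000 + 0.375·√11449 + 0.5·√5041 = 0.125·100 + 0.375·107 + 0.5·71 = 88.125
CE = (88.125)² = 7766.015625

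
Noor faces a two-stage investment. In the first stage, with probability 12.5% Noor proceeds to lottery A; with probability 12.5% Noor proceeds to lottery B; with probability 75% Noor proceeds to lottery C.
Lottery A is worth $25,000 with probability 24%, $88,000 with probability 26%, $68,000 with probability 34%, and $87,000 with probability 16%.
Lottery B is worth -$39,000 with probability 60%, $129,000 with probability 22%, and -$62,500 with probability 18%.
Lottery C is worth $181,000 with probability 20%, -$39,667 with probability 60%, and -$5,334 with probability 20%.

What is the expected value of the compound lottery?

EV(A) = 0.24 × 25000 + 0.26 × 88000 + 0.34 × 68000 + 0.16 × 87000 = 6000 + 22880 + 23120 + 13920 = 65920
EV(B) = 0.6 × (-39000) + 0.22 × 129000 + 0.18 × (-62500) = -23400 + 28380 − 11250 = -6270
EV(C) = 0.2 × 181000 + 0.6 × (-39667) + 0.2 × (-5334) = 36200 − 23800.2 − 1066.8 = 11333
Overall = 0.125 × 65920 + 0.125 × (-6270) + 0.75 × 11333 = 8240 − 783.75 + 8499.75 = 15956

$15,956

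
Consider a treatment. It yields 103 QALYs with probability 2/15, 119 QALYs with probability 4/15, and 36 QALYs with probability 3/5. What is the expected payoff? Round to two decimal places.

EV = 2/15 × 103 + 4/15 × 119 + 3/5 × 36 = 13.7333 + 31.7333 + 21.6 = 67.0667

67.07 QALYs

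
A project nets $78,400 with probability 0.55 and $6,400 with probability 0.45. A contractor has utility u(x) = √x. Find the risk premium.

E[u] = 0.55·√78400 + 0.45·√6400 = 0.55·280 + 0.45·80 = 190
CE = (190)² = 36100
Risk premium = EV − CE = 46000 − 36100 = 9900

$9,900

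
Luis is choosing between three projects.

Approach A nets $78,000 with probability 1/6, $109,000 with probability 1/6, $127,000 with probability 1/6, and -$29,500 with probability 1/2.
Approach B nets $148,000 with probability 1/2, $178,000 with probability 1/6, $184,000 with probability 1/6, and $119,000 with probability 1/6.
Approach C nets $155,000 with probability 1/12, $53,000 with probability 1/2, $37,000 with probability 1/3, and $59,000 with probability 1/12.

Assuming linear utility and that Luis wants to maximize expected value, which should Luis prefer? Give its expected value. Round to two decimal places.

Approach A = 1/6 × 78000 + 1/6 × 109000 + 1/6 × 127000 + 1/2 × (-29500) = 13000 + 18166.6667 + 21166.6667 − 14750 = 37583.3333
Approach B = 1/2 × 148000 + 1/6 × 178000 + 1/6 × 184000 + 1/6 × 119000 = 74000 + 29666.6667 + 30666.6667 + 19833.3333 = 154166.6667
Approach C = 1/12 × 155000 + 1/2 × 53000 + 1/3 × 37000 + 1/12 × 59000 = 12916.6667 + 26500 + 12333.3333 + 4916.6667 = 56666.6667

Approach B ($154,166.67)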